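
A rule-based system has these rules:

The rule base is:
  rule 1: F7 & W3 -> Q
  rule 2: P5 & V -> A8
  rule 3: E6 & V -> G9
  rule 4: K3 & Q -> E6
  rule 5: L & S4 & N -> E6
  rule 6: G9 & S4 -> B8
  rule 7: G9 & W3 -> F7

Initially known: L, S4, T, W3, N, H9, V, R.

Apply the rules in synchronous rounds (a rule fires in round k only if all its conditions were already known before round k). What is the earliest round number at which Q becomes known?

[1] rule 5 [L & S4 & N -> E6]. ⇒ new: E6.
[2] rule 3 [E6 & V -> G9]. ⇒ new: G9.
[3] rule 6 [G9 & S4 -> B8]; rule 7 [G9 & W3 -> F7]. ⇒ new: B8, F7.
[4] rule 1 [F7 & W3 -> Q]. ⇒ new: Q.
Q first appears in round 4.

4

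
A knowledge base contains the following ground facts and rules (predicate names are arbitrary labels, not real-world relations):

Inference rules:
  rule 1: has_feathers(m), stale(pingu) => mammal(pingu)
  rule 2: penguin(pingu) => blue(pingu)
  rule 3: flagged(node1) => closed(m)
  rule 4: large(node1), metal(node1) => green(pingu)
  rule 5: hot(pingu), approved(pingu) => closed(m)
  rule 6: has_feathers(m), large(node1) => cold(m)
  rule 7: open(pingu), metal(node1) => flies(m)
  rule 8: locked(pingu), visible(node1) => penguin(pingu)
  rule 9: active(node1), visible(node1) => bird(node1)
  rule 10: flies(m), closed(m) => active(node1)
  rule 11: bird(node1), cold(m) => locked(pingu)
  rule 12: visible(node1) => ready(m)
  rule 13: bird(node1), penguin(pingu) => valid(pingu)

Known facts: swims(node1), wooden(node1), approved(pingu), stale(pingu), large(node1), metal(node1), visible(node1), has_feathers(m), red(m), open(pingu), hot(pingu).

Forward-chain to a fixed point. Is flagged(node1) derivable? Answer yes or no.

Round 1: rule 1 [has_feathers(m), stale(pingu) => mammal(pingu)]; rule 4 [large(node1), metal(node1) => green(pingu)]; rule 5 [hot(pingu), approved(pingu) => closed(m)]; rule 6 [has_feathers(m), large(node1) => cold(m)]; rule 7 [open(pingu), metal(node1) => flies(m)]; rule 12 [visible(node1) => ready(m)]. Adds mammal(pingu), green(pingu), closed(m), cold(m), flies(m), ready(m).
Round 2: rule 10 [flies(m), closed(m) => active(node1)]. Adds active(node1).
Round 3: rule 9 [active(node1), visible(node1) => bird(node1)]. Adds bird(node1).
Round 4: rule 11 [bird(node1), cold(m) => locked(pingu)]. Adds locked(pingu).
Round 5: rule 8 [locked(pingu), visible(node1) => penguin(pingu)]. Adds penguin(pingu).
Round 6: rule 2 [penguin(pingu) => blue(pingu)]; rule 13 [bird(node1), penguin(pingu) => valid(pingu)]. Adds blue(pingu), valid(pingu).
Fixed point reached. No rule has flagged(node1) as a consequent, and it is not given.

no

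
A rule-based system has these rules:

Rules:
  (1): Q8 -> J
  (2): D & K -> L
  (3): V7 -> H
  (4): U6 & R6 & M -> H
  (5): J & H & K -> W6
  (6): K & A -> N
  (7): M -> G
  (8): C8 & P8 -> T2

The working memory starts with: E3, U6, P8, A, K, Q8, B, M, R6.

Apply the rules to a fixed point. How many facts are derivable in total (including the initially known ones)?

Round 1: (1) [Q8 -> J]; (4) [U6 & R6 & M -> H]; (6) [K & A -> N]; (7) [M -> G]. New: J, H, N, G.
Round 2: (5) [J & H & K -> W6]. New: W6.
Closure: {A, B, E3, G, H, J, K, M, N, P8, Q8, R6, U6, W6} — 14 facts.

14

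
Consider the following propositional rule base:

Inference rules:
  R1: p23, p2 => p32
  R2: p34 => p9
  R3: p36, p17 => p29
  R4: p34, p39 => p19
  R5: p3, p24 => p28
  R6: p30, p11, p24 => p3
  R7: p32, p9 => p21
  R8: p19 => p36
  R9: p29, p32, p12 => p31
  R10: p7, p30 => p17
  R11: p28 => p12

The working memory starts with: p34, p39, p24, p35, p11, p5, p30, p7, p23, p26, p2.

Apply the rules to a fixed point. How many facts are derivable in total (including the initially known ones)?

22

Round 1 — R1, R2, R4, R6, R10, derive p32, p9, p19, p3, p17.
Round 2 — R5, R7, R8, derive p28, p21, p36.
Round 3 — R3, R11, derive p29, p12.
Round 4 — R9, derive p31.
Closure: {p11, p12, p17, p19, p2, p21, p23, p24, p26, p28, p29, p3, p30, p31, p32, p34, p35, p36, p39, p5, p7, p9} — 22 facts.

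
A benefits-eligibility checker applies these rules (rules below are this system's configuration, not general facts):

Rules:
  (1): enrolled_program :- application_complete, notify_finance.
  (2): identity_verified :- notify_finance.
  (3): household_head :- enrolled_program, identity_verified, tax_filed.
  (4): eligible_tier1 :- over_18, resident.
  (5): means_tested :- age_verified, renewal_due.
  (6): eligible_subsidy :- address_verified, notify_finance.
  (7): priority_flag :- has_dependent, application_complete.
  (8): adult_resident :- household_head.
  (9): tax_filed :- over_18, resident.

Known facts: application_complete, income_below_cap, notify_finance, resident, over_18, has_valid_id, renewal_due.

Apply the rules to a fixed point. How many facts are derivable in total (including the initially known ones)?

13

Round 1: (1) [enrolled_program :- application_complete, notify_finance.]; (2) [identity_verified :- notify_finance.]; (4) [eligible_tier1 :- over_18, resident.]; (9) [tax_filed :- over_18, resident.]. Adds enrolled_program, identity_verified, eligible_tier1, tax_filed.
Round 2: (3) [household_head :- enrolled_program, identity_verified, tax_filed.]. Adds household_head.
Round 3: (8) [adult_resident :- household_head.]. Adds adult_resident.
Closure: {adult_resident, application_complete, eligible_tier1, enrolled_program, has_valid_id, household_head, identity_verified, income_below_cap, notify_finance, over_18, renewal_due, resident, tax_filed} — 13 facts.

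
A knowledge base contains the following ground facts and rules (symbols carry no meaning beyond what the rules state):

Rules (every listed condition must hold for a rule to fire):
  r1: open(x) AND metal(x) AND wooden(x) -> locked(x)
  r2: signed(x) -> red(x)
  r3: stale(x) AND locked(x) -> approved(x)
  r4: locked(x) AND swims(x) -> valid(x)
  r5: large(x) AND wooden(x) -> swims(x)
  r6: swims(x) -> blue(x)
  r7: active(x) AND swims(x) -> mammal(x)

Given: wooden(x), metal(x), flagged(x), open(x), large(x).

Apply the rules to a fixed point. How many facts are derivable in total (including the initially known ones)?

9

Round 1: r1 [open(x) AND metal(x) AND wooden(x) -> locked(x)]; r5 [large(x) AND wooden(x) -> swims(x)]. Adds locked(x), swims(x).
Round 2: r4 [locked(x) AND swims(x) -> valid(x)]; r6 [swims(x) -> blue(x)]. Adds valid(x), blue(x).
Closure: {blue(x), flagged(x), large(x), locked(x), metal(x), open(x), swims(x), valid(x), wooden(x)} — 9 facts.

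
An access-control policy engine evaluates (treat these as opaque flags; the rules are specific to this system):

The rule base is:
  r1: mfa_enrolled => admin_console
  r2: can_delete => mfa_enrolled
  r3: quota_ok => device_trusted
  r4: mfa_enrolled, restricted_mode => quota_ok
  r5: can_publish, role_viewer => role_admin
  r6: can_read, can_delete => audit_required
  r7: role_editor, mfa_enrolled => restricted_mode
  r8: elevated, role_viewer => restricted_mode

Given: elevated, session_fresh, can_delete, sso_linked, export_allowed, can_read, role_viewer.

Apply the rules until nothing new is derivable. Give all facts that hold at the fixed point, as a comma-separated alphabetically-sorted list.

admin_console, audit_required, can_delete, can_read, device_trusted, elevated, export_allowed, mfa_enrolled, quota_ok, restricted_mode, role_viewer, session_fresh, sso_linked

Round 1: r2 [can_delete => mfa_enrolled]; r6 [can_read, can_delete => audit_required]; r8 [elevated, role_viewer => restricted_mode]. Adds mfa_enrolled, audit_required, restricted_mode.
Round 2: r1 [mfa_enrolled => admin_console]; r4 [mfa_enrolled, restricted_mode => quota_ok]. Adds admin_console, quota_ok.
Round 3: r3 [quota_ok => device_trusted]. Adds device_trusted.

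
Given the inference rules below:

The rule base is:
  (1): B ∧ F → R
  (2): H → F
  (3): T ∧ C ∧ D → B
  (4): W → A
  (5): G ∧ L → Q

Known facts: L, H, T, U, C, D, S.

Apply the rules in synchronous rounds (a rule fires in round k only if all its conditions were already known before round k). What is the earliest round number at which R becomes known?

2

Round 1 fires (2), (3), giving F, B.
Round 2 fires (1), giving R.
R first appears in round 2.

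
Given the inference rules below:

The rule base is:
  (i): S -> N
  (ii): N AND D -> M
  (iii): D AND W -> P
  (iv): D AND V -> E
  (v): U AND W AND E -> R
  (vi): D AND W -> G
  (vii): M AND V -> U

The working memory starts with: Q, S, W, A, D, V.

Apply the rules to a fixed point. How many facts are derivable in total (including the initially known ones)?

13

Round 1 — (i), (iii), (iv), (vi), derive N, P, E, G.
Round 2 — (ii), derive M.
Round 3 — (vii), derive U.
Round 4 — (v), derive R.
Closure: {A, D, E, G, M, N, P, Q, R, S, U, V, W} — 13 facts.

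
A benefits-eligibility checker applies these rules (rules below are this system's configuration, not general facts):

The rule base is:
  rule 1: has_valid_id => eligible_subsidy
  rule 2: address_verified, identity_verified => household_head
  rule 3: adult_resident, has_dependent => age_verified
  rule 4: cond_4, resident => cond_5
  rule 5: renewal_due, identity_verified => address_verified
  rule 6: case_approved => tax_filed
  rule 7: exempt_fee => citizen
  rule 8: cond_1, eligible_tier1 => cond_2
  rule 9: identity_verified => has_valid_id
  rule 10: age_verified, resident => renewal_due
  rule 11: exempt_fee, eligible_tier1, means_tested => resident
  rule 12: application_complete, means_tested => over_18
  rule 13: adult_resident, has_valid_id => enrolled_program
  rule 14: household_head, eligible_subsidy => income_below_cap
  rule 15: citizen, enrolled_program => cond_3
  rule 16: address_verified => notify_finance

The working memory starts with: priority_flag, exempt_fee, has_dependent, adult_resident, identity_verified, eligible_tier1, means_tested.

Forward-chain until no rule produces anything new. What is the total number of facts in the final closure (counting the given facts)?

19

Round 1: rule 3 [adult_resident, has_dependent => age_verified]; rule 7 [exempt_fee => citizen]; rule 9 [identity_verified => has_valid_id]; rule 11 [exempt_fee, eligible_tier1, means_tested => resident]. New: age_verified, citizen, has_valid_id, resident.
Round 2: rule 1 [has_valid_id => eligible_subsidy]; rule 10 [age_verified, resident => renewal_due]; rule 13 [adult_resident, has_valid_id => enrolled_program]. New: eligible_subsidy, renewal_due, enrolled_program.
Round 3: rule 5 [renewal_due, identity_verified => address_verified]; rule 15 [citizen, enrolled_program => cond_3]. New: address_verified, cond_3.
Round 4: rule 2 [address_verified, identity_verified => household_head]; rule 16 [address_verified => notify_finance]. New: household_head, notify_finance.
Round 5: rule 14 [household_head, eligible_subsidy => income_below_cap]. New: income_below_cap.
Closure: {address_verified, adult_resident, age_verified, citizen, cond_3, eligible_subsidy, eligible_tier1, enrolled_program, exempt_fee, has_dependent, has_valid_id, household_head, identity_verified, income_below_cap, means_tested, notify_finance, priority_flag, renewal_due, resident} — 19 facts.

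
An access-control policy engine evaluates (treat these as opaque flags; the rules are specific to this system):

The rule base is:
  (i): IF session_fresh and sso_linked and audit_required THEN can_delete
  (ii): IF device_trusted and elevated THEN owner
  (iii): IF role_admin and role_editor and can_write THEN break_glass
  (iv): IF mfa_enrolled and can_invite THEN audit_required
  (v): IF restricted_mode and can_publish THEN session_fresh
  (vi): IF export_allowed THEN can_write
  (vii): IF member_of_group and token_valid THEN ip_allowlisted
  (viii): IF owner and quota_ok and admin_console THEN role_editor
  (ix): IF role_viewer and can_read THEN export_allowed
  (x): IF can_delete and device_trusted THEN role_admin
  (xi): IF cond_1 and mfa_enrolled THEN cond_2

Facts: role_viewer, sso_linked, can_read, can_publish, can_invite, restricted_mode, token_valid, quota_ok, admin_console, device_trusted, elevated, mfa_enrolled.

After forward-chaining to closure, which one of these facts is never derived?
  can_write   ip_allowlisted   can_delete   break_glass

Round 1: (ii) [IF device_trusted and elevated THEN owner]; (iv) [IF mfa_enrolled and can_invite THEN audit_required]; (v) [IF restricted_mode and can_publish THEN session_fresh]; (ix) [IF role_viewer and can_read THEN export_allowed]. New: owner, audit_required, session_fresh, export_allowed.
Round 2: (i) [IF session_fresh and sso_linked and audit_required THEN can_delete]; (vi) [IF export_allowed THEN can_write]; (viii) [IF owner and quota_ok and admin_console THEN role_editor]. New: can_delete, can_write, role_editor.
Round 3: (x) [IF can_delete and device_trusted THEN role_admin]. New: role_admin.
Round 4: (iii) [IF role_admin and role_editor and can_write THEN break_glass]. New: break_glass.
Derived: can_delete (round 2), break_glass (round 4), can_write (round 2). ip_allowlisted never appears in any round.

ip_allowlisted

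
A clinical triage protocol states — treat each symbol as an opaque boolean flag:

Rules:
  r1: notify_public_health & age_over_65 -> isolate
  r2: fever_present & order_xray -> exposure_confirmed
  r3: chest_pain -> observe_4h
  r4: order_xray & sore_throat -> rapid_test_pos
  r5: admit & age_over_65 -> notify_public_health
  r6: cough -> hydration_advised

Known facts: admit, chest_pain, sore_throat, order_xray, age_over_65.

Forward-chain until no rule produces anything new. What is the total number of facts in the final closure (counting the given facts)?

Round 1 fires r3, r4, r5, giving observe_4h, rapid_test_pos, notify_public_health.
Round 2 fires r1, giving isolate.
Closure: {admit, age_over_65, chest_pain, isolate, notify_public_health, observe_4h, order_xray, rapid_test_pos, sore_throat} — 9 facts.

9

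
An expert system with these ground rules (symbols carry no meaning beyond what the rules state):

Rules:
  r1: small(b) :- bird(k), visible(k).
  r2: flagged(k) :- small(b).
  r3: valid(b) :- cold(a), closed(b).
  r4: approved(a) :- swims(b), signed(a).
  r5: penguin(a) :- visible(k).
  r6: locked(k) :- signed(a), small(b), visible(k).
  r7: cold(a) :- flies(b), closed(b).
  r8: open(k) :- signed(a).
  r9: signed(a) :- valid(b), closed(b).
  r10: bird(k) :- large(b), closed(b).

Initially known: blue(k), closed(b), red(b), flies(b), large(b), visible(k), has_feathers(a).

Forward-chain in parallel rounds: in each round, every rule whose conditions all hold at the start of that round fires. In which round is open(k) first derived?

[1] r5 [penguin(a) :- visible(k).]; r7 [cold(a) :- flies(b), closed(b).]; r10 [bird(k) :- large(b), closed(b).]. ⇒ new: penguin(a), cold(a), bird(k).
[2] r1 [small(b) :- bird(k), visible(k).]; r3 [valid(b) :- cold(a), closed(b).]. ⇒ new: small(b), valid(b).
[3] r2 [flagged(k) :- small(b).]; r9 [signed(a) :- valid(b), closed(b).]. ⇒ new: flagged(k), signed(a).
[4] r6 [locked(k) :- signed(a), small(b), visible(k).]; r8 [open(k) :- signed(a).]. ⇒ new: locked(k), open(k).
open(k) first appears in round 4.

4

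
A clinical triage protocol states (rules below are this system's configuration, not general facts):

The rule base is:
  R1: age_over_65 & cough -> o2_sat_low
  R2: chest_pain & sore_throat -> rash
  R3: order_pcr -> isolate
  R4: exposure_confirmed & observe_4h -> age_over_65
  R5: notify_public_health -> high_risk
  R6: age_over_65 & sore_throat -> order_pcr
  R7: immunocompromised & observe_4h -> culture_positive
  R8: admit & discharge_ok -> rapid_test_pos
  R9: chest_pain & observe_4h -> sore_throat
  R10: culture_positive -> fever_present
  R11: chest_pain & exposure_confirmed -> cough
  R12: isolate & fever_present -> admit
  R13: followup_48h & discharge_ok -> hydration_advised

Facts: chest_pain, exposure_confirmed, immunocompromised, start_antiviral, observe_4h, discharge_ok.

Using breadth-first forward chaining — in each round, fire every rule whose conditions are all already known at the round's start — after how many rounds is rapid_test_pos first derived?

[1] R4 [exposure_confirmed & observe_4h -> age_over_65]; R7 [immunocompromised & observe_4h -> culture_positive]; R9 [chest_pain & observe_4h -> sore_throat]; R11 [chest_pain & exposure_confirmed -> cough]. ⇒ new: age_over_65, culture_positive, sore_throat, cough.
[2] R1 [age_over_65 & cough -> o2_sat_low]; R2 [chest_pain & sore_throat -> rash]; R6 [age_over_65 & sore_throat -> order_pcr]; R10 [culture_positive -> fever_present]. ⇒ new: o2_sat_low, rash, order_pcr, fever_present.
[3] R3 [order_pcr -> isolate]. ⇒ new: isolate.
[4] R12 [isolate & fever_present -> admit]. ⇒ new: admit.
[5] R8 [admit & discharge_ok -> rapid_test_pos]. ⇒ new: rapid_test_pos.
rapid_test_pos first appears in round 5.

5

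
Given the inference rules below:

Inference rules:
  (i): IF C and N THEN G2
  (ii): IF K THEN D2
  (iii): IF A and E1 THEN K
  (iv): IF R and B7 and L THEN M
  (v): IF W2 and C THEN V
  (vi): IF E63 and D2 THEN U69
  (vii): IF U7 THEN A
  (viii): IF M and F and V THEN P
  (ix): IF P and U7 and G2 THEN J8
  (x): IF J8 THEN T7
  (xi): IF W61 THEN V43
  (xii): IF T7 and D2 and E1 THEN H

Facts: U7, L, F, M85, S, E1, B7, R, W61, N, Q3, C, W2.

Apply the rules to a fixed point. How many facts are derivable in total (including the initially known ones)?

Round 1 fires (i), (iv), (v), (vii), (xi), giving G2, M, V, A, V43.
Round 2 fires (iii), (viii), giving K, P.
Round 3 fires (ii), (ix), giving D2, J8.
Round 4 fires (x), giving T7.
Round 5 fires (xii), giving H.
Closure: {A, B7, C, D2, E1, F, G2, H, J8, K, L, M, M85, N, P, Q3, R, S, T7, U7, V, V43, W2, W61} — 24 facts.

24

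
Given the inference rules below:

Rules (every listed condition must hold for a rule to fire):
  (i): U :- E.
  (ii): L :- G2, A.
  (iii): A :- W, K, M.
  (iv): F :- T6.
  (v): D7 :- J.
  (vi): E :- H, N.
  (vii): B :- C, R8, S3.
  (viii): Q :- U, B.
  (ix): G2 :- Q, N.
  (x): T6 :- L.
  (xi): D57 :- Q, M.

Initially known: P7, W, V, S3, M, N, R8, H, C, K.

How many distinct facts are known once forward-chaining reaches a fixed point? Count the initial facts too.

20

[1] (iii) [A :- W, K, M.]; (vi) [E :- H, N.]; (vii) [B :- C, R8, S3.]. ⇒ new: A, E, B.
[2] (i) [U :- E.]. ⇒ new: U.
[3] (viii) [Q :- U, B.]. ⇒ new: Q.
[4] (ix) [G2 :- Q, N.]; (xi) [D57 :- Q, M.]. ⇒ new: G2, D57.
[5] (ii) [L :- G2, A.]. ⇒ new: L.
[6] (x) [T6 :- L.]. ⇒ new: T6.
[7] (iv) [F :- T6.]. ⇒ new: F.
Closure: {A, B, C, D57, E, F, G2, H, K, L, M, N, P7, Q, R8, S3, T6, U, V, W} — 20 facts.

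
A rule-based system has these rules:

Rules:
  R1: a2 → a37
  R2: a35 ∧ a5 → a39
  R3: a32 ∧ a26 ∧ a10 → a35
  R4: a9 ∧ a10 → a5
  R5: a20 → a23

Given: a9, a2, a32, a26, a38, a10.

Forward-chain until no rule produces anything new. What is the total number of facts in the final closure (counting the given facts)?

10

Round 1: R1 [a2 → a37]; R3 [a32 ∧ a26 ∧ a10 → a35]; R4 [a9 ∧ a10 → a5]. Adds a37, a35, a5.
Round 2: R2 [a35 ∧ a5 → a39]. Adds a39.
Closure: {a10, a2, a26, a32, a35, a37, a38, a39, a5, a9} — 10 facts.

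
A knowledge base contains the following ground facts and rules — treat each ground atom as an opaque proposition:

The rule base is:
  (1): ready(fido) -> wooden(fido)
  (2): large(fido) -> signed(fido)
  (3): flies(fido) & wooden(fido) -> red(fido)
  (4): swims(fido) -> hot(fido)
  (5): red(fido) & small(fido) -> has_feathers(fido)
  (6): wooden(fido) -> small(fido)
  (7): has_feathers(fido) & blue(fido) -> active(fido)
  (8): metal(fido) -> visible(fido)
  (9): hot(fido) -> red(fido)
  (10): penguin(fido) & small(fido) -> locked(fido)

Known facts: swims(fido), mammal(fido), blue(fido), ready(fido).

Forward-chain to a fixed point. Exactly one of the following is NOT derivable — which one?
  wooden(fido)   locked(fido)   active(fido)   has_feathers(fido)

Round 1 fires (1), (4), giving wooden(fido), hot(fido).
Round 2 fires (6), (9), giving small(fido), red(fido).
Round 3 fires (5), giving has_feathers(fido).
Round 4 fires (7), giving active(fido).
Derived: has_feathers(fido) (round 3), wooden(fido) (round 1), active(fido) (round 4). locked(fido) never appears in any round.

locked(fido)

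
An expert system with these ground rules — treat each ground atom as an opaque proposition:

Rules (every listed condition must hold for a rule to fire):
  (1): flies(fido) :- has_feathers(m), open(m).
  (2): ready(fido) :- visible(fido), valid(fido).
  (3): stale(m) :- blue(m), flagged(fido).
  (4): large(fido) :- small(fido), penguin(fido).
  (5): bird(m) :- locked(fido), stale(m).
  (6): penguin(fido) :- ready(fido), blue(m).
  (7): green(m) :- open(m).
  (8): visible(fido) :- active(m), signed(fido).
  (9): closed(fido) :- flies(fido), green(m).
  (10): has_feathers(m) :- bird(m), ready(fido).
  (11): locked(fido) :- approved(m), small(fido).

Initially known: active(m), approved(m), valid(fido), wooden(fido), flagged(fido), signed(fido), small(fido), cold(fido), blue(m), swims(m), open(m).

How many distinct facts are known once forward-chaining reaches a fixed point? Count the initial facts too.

22

Round 1: (3) [stale(m) :- blue(m), flagged(fido).]; (7) [green(m) :- open(m).]; (8) [visible(fido) :- active(m), signed(fido).]; (11) [locked(fido) :- approved(m), small(fido).]. New: stale(m), green(m), visible(fido), locked(fido).
Round 2: (2) [ready(fido) :- visible(fido), valid(fido).]; (5) [bird(m) :- locked(fido), stale(m).]. New: ready(fido), bird(m).
Round 3: (6) [penguin(fido) :- ready(fido), blue(m).]; (10) [has_feathers(m) :- bird(m), ready(fido).]. New: penguin(fido), has_feathers(m).
Round 4: (1) [flies(fido) :- has_feathers(m), open(m).]; (4) [large(fido) :- small(fido), penguin(fido).]. New: flies(fido), large(fido).
Round 5: (9) [closed(fido) :- flies(fido), green(m).]. New: closed(fido).
Closure: {active(m), approved(m), bird(m), blue(m), closed(fido), cold(fido), flagged(fido), flies(fido), green(m), has_feathers(m), large(fido), locked(fido), open(m), penguin(fido), ready(fido), signed(fido), small(fido), stale(m), swims(m), valid(fido), visible(fido), wooden(fido)} — 22 facts.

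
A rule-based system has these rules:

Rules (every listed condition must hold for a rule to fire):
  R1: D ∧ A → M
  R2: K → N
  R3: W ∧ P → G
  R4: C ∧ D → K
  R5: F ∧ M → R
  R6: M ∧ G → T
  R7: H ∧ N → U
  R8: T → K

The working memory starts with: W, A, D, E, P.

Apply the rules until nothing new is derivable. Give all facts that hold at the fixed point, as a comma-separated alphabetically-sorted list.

Round 1 — R1, R3, derive M, G.
Round 2 — R6, derive T.
Round 3 — R8, derive K.
Round 4 — R2, derive N.

A, D, E, G, K, M, N, P, T, W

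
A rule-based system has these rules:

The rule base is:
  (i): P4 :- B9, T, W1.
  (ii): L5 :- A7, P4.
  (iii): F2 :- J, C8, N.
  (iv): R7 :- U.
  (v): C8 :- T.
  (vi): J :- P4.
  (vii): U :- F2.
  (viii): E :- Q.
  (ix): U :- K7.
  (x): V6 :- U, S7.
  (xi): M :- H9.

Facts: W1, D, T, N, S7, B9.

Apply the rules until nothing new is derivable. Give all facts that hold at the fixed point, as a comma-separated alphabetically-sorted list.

B9, C8, D, F2, J, N, P4, R7, S7, T, U, V6, W1

Round 1: (i) [P4 :- B9, T, W1.]; (v) [C8 :- T.]. New: P4, C8.
Round 2: (vi) [J :- P4.]. New: J.
Round 3: (iii) [F2 :- J, C8, N.]. New: F2.
Round 4: (vii) [U :- F2.]. New: U.
Round 5: (iv) [R7 :- U.]; (x) [V6 :- U, S7.]. New: R7, V6.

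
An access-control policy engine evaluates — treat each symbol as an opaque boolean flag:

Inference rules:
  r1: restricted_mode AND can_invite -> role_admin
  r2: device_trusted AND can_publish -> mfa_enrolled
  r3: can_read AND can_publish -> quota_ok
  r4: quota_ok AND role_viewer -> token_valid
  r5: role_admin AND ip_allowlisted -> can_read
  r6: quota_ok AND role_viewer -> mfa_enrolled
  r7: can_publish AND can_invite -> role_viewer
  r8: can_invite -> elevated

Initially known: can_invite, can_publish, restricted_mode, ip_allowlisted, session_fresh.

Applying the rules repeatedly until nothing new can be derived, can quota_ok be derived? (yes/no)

Round 1 fires r1, r7, r8, giving role_admin, role_viewer, elevated.
Round 2 fires r5, giving can_read.
Round 3 fires r3, giving quota_ok.
Round 4 fires r4, r6, giving token_valid, mfa_enrolled.
quota_ok appears in round 3, so it is derivable.

yes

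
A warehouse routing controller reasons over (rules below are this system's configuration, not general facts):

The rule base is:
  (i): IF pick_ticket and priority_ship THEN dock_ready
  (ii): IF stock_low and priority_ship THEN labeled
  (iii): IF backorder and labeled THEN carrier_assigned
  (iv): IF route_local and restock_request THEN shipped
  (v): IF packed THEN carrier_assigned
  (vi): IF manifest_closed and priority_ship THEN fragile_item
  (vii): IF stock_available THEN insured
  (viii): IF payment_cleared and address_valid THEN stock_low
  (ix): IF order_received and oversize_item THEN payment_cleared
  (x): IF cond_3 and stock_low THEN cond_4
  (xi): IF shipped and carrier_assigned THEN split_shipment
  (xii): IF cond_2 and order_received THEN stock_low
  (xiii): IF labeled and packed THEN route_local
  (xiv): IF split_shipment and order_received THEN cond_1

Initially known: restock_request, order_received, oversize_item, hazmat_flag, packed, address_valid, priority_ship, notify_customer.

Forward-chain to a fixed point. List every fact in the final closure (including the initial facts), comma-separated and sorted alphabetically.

Round 1: (v) [IF packed THEN carrier_assigned]; (ix) [IF order_received and oversize_item THEN payment_cleared]. New: carrier_assigned, payment_cleared.
Round 2: (viii) [IF payment_cleared and address_valid THEN stock_low]. New: stock_low.
Round 3: (ii) [IF stock_low and priority_ship THEN labeled]. New: labeled.
Round 4: (xiii) [IF labeled and packed THEN route_local]. New: route_local.
Round 5: (iv) [IF route_local and restock_request THEN shipped]. New: shipped.
Round 6: (xi) [IF shipped and carrier_assigned THEN split_shipment]. New: split_shipment.
Round 7: (xiv) [IF split_shipment and order_received THEN cond_1]. New: cond_1.

address_valid, carrier_assigned, cond_1, hazmat_flag, labeled, notify_customer, order_received, oversize_item, packed, payment_cleared, priority_ship, restock_request, route_local, shipped, split_shipment, stock_low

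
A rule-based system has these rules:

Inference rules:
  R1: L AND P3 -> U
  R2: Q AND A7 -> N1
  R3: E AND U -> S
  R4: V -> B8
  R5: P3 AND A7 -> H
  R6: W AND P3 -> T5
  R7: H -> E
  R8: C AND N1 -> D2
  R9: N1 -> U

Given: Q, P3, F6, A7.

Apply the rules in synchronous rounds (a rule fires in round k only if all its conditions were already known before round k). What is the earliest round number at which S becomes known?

3

Round 1 — R2, R5, derive N1, H.
Round 2 — R7, R9, derive E, U.
Round 3 — R3, derive S.
S first appears in round 3.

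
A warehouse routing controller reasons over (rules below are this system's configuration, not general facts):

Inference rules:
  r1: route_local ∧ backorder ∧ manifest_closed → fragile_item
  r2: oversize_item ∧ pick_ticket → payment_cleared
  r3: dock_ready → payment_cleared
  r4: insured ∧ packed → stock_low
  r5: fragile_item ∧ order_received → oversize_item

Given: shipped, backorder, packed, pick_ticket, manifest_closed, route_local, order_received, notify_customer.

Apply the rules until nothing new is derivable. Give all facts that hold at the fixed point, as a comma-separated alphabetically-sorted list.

Round 1: r1 [route_local ∧ backorder ∧ manifest_closed → fragile_item]. New: fragile_item.
Round 2: r5 [fragile_item ∧ order_received → oversize_item]. New: oversize_item.
Round 3: r2 [oversize_item ∧ pick_ticket → payment_cleared]. New: payment_cleared.

backorder, fragile_item, manifest_closed, notify_customer, order_received, oversize_item, packed, payment_cleared, pick_ticket, route_local, shipped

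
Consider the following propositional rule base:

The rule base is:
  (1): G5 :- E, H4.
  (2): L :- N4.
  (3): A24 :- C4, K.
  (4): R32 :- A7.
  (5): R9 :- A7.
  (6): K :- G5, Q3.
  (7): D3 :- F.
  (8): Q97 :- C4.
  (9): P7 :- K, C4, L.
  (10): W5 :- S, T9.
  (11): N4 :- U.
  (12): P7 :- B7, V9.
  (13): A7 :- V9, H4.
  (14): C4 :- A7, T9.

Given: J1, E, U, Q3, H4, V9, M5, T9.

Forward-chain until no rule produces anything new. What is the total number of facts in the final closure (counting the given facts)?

19

Round 1: (1) [G5 :- E, H4.]; (11) [N4 :- U.]; (13) [A7 :- V9, H4.]. Adds G5, N4, A7.
Round 2: (2) [L :- N4.]; (4) [R32 :- A7.]; (5) [R9 :- A7.]; (6) [K :- G5, Q3.]; (14) [C4 :- A7, T9.]. Adds L, R32, R9, K, C4.
Round 3: (3) [A24 :- C4, K.]; (8) [Q97 :- C4.]; (9) [P7 :- K, C4, L.]. Adds A24, Q97, P7.
Closure: {A24, A7, C4, E, G5, H4, J1, K, L, M5, N4, P7, Q3, Q97, R32, R9, T9, U, V9} — 19 facts.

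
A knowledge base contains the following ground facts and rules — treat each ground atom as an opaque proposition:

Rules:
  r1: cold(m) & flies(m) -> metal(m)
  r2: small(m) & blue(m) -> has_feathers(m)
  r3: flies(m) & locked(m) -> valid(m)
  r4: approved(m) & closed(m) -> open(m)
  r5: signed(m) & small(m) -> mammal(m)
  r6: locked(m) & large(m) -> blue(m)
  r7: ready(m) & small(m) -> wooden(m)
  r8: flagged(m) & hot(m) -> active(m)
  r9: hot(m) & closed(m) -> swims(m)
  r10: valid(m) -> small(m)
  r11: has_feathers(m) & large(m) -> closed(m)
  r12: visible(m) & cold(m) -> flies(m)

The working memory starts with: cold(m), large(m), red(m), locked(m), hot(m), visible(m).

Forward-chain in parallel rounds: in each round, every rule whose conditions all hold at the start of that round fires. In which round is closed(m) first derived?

5

Round 1 — r6, r12, derive blue(m), flies(m).
Round 2 — r1, r3, derive metal(m), valid(m).
Round 3 — r10, derive small(m).
Round 4 — r2, derive has_feathers(m).
Round 5 — r11, derive closed(m).
closed(m) first appears in round 5.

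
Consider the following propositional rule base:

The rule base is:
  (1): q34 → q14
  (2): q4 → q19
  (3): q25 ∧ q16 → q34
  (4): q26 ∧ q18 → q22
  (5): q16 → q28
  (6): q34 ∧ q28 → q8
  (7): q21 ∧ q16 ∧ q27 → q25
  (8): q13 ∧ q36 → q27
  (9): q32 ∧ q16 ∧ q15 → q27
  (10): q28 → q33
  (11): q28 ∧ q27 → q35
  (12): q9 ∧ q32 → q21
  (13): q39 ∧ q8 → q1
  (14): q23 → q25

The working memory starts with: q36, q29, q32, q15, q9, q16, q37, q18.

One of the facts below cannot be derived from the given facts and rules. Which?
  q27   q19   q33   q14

q19

Round 1: (5) [q16 → q28]; (9) [q32 ∧ q16 ∧ q15 → q27]; (12) [q9 ∧ q32 → q21]. New: q28, q27, q21.
Round 2: (7) [q21 ∧ q16 ∧ q27 → q25]; (10) [q28 → q33]; (11) [q28 ∧ q27 → q35]. New: q25, q33, q35.
Round 3: (3) [q25 ∧ q16 → q34]. New: q34.
Round 4: (1) [q34 → q14]; (6) [q34 ∧ q28 → q8]. New: q14, q8.
Derived: q14 (round 4), q27 (round 1), q33 (round 2). q19 never appears in any round.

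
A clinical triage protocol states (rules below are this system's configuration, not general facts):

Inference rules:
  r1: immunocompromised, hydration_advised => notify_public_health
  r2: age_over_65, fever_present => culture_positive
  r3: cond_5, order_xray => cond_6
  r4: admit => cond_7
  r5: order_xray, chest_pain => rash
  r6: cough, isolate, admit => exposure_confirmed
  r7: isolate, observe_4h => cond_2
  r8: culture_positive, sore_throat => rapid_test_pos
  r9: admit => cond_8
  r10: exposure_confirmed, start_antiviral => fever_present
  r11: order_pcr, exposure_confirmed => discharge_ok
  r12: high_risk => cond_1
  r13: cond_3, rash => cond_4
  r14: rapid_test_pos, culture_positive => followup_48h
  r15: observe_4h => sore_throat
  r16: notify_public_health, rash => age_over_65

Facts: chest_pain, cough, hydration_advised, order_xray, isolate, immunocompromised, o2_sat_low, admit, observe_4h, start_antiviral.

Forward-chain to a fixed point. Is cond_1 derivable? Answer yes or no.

[1] r1 [immunocompromised, hydration_advised => notify_public_health]; r4 [admit => cond_7]; r5 [order_xray, chest_pain => rash]; r6 [cough, isolate, admit => exposure_confirmed]; r7 [isolate, observe_4h => cond_2]; r9 [admit => cond_8]; r15 [observe_4h => sore_throat]. ⇒ new: notify_public_health, cond_7, rash, exposure_confirmed, cond_2, cond_8, sore_throat.
[2] r10 [exposure_confirmed, start_antiviral => fever_present]; r16 [notify_public_health, rash => age_over_65]. ⇒ new: fever_present, age_over_65.
[3] r2 [age_over_65, fever_present => culture_positive]. ⇒ new: culture_positive.
[4] r8 [culture_positive, sore_throat => rapid_test_pos]. ⇒ new: rapid_test_pos.
[5] r14 [rapid_test_pos, culture_positive => followup_48h]. ⇒ new: followup_48h.
Fixed point reached. cond_1 is concluded only by r12; r12 needs high_risk (never derived).

no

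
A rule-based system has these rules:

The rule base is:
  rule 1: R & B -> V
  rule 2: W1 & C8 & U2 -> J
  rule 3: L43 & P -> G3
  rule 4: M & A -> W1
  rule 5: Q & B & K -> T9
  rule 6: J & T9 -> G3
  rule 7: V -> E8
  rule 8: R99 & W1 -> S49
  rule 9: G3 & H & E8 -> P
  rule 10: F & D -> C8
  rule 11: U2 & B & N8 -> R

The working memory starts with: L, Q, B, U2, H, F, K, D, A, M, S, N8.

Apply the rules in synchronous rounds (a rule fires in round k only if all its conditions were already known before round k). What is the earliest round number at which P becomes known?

4

Round 1 — rule 4, rule 5, rule 10, rule 11, derive W1, T9, C8, R.
Round 2 — rule 1, rule 2, derive V, J.
Round 3 — rule 6, rule 7, derive G3, E8.
Round 4 — rule 9, derive P.
P first appears in round 4.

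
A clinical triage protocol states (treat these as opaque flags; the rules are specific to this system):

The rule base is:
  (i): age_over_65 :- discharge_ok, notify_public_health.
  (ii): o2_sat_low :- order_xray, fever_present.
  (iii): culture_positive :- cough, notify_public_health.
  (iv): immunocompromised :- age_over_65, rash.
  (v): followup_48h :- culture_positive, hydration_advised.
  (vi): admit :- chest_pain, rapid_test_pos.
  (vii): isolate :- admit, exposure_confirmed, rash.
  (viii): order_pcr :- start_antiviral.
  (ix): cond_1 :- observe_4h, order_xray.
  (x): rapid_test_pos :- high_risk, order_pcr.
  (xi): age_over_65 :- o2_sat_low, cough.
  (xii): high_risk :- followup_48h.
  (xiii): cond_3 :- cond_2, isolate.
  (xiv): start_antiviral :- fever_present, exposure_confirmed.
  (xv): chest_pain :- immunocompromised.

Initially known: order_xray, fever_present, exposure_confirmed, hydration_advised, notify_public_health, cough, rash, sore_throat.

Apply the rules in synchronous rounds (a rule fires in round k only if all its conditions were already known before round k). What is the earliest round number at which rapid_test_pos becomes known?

4

[1] (ii) [o2_sat_low :- order_xray, fever_present.]; (iii) [culture_positive :- cough, notify_public_health.]; (xiv) [start_antiviral :- fever_present, exposure_confirmed.]. ⇒ new: o2_sat_low, culture_positive, start_antiviral.
[2] (v) [followup_48h :- culture_positive, hydration_advised.]; (viii) [order_pcr :- start_antiviral.]; (xi) [age_over_65 :- o2_sat_low, cough.]. ⇒ new: followup_48h, order_pcr, age_over_65.
[3] (iv) [immunocompromised :- age_over_65, rash.]; (xii) [high_risk :- followup_48h.]. ⇒ new: immunocompromised, high_risk.
[4] (x) [rapid_test_pos :- high_risk, order_pcr.]; (xv) [chest_pain :- immunocompromised.]. ⇒ new: rapid_test_pos, chest_pain.
rapid_test_pos first appears in round 4.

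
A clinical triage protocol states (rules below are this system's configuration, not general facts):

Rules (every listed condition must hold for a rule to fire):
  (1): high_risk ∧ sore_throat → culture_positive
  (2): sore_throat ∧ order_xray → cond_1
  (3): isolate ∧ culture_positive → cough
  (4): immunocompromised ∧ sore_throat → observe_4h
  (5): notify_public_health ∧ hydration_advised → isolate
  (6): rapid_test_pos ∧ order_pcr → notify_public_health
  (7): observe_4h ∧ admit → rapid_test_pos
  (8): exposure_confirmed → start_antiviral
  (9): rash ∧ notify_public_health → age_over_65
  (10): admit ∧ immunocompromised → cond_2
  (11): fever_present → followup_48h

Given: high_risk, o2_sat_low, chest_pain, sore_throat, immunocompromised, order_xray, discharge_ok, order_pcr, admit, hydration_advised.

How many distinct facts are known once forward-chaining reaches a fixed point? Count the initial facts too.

18

Round 1: (1) [high_risk ∧ sore_throat → culture_positive]; (2) [sore_throat ∧ order_xray → cond_1]; (4) [immunocompromised ∧ sore_throat → observe_4h]; (10) [admit ∧ immunocompromised → cond_2]. Adds culture_positive, cond_1, observe_4h, cond_2.
Round 2: (7) [observe_4h ∧ admit → rapid_test_pos]. Adds rapid_test_pos.
Round 3: (6) [rapid_test_pos ∧ order_pcr → notify_public_health]. Adds notify_public_health.
Round 4: (5) [notify_public_health ∧ hydration_advised → isolate]. Adds isolate.
Round 5: (3) [isolate ∧ culture_positive → cough]. Adds cough.
Closure: {admit, chest_pain, cond_1, cond_2, cough, culture_positive, discharge_ok, high_risk, hydration_advised, immunocompromised, isolate, notify_public_health, o2_sat_low, observe_4h, order_pcr, order_xray, rapid_test_pos, sore_throat} — 18 facts.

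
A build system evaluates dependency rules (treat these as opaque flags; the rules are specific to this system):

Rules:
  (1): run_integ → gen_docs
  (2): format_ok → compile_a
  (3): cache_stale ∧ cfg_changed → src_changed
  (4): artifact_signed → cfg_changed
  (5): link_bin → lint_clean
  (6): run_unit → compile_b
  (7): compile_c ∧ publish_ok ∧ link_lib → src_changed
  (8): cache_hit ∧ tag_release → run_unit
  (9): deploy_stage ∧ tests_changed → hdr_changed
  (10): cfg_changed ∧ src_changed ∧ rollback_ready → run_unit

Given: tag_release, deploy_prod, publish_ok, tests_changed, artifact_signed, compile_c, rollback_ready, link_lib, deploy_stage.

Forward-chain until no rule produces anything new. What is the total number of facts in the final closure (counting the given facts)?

Round 1 — (4), (7), (9), derive cfg_changed, src_changed, hdr_changed.
Round 2 — (10), derive run_unit.
Round 3 — (6), derive compile_b.
Closure: {artifact_signed, cfg_changed, compile_b, compile_c, deploy_prod, deploy_stage, hdr_changed, link_lib, publish_ok, rollback_ready, run_unit, src_changed, tag_release, tests_changed} — 14 facts.

14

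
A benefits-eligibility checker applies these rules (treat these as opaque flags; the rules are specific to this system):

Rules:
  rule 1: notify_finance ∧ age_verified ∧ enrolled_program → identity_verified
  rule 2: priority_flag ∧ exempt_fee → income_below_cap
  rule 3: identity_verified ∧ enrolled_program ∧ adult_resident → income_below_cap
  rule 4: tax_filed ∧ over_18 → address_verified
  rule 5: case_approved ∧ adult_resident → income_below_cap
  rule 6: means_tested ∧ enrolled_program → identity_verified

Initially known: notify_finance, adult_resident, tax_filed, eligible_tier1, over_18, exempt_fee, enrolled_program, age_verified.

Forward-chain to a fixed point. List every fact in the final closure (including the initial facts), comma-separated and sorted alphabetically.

[1] rule 1 [notify_finance ∧ age_verified ∧ enrolled_program → identity_verified]; rule 4 [tax_filed ∧ over_18 → address_verified]. ⇒ new: identity_verified, address_verified.
[2] rule 3 [identity_verified ∧ enrolled_program ∧ adult_resident → income_below_cap]. ⇒ new: income_below_cap.

address_verified, adult_resident, age_verified, eligible_tier1, enrolled_program, exempt_fee, identity_verified, income_below_cap, notify_finance, over_18, tax_filed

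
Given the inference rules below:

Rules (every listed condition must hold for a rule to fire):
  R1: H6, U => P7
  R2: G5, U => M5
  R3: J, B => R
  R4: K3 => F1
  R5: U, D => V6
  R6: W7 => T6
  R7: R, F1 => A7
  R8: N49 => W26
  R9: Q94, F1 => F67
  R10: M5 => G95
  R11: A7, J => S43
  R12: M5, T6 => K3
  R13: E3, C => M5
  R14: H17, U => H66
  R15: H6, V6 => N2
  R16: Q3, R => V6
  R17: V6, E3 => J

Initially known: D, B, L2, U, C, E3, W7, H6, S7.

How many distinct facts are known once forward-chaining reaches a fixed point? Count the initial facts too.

21

Round 1: R1 [H6, U => P7]; R5 [U, D => V6]; R6 [W7 => T6]; R13 [E3, C => M5]. Adds P7, V6, T6, M5.
Round 2: R10 [M5 => G95]; R12 [M5, T6 => K3]; R15 [H6, V6 => N2]; R17 [V6, E3 => J]. Adds G95, K3, N2, J.
Round 3: R3 [J, B => R]; R4 [K3 => F1]. Adds R, F1.
Round 4: R7 [R, F1 => A7]. Adds A7.
Round 5: R11 [A7, J => S43]. Adds S43.
Closure: {A7, B, C, D, E3, F1, G95, H6, J, K3, L2, M5, N2, P7, R, S43, S7, T6, U, V6, W7} — 21 facts.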